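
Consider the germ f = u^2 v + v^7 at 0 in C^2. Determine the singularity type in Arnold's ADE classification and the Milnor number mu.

Type D8, Milnor number mu = 8.

The Hessian of f at 0 is [[0, 0], [0, 0]] with rank 0, so corank 2. A Groebner basis of the Jacobian ideal J(f) in C{u,v} is {u^2/7 + v^6, u^3, u*v}; counting standard monomials gives mu = 8. Corank 2; j^3 = u^2*v has shape L^2 M (L != M), so D-series; mu = 8 gives D_8.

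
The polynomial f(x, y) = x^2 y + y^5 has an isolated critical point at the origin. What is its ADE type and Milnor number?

The Hessian of f at 0 is [[0, 0], [0, 0]] with rank 0, so corank 2. A Groebner basis of the Jacobian ideal J(f) in C{x,y} is {x^2/5 + y^4, x^3, x*y}; counting standard monomials gives mu = 6. Corank 2; j^3 = x^2*y has shape L^2 M (L != M), so D-series; mu = 6 gives D_6.

Type D6, Milnor number mu = 6.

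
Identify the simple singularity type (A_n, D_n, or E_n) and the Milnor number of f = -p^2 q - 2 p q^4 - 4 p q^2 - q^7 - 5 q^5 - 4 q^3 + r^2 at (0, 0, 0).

Type D_{6}, Milnor number mu = 6.

The Hessian of f at 0 has rank 1. Corank 2; j^3 = -q*(p + 2*q)^2 has shape L^2 M (L != M), so D-series; mu = 6 gives D_6.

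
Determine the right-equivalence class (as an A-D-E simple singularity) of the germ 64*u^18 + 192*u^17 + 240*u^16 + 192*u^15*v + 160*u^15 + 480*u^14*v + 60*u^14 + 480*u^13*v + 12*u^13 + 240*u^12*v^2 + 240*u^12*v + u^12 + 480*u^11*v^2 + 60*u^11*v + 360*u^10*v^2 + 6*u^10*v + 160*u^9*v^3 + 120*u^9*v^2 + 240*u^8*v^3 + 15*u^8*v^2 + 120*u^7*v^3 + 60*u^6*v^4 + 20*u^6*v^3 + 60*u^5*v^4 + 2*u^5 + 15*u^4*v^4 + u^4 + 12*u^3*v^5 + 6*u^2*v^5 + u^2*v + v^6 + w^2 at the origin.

D_{7}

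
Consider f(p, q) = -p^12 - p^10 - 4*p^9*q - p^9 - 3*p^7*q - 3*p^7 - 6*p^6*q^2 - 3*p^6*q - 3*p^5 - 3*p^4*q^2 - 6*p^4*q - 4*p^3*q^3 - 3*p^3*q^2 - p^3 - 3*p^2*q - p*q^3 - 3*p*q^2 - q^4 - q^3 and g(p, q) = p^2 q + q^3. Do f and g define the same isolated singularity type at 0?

The Hessian of f at 0 has rank 0. Corank 2; j^3 = -(p + q)^3 is a perfect cube, so E-series; the 4-jet and mu = 7 give E_7. The Hessian of g at 0 has rank 0. Corank 2; j^3 = q*(p^2 + q^2) splits into three distinct lines over C (the quadratic factor has nonzero discriminant), so D_4. f is E_7 but g is D_4, hence not right-equivalent.

No.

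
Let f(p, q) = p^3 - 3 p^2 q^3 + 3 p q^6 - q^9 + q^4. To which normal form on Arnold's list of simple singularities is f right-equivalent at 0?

The Hessian of f at 0 has rank 0. Corank 2; j^3 = p^3 is a perfect cube, so E-series; the 4-jet and mu = 6 give E_6.

E_{6}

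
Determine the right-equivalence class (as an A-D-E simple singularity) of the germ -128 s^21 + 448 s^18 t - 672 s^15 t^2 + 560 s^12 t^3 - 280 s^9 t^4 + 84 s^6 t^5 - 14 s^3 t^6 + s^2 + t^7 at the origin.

A_{6}

The Hessian of f at 0 has rank 1. Corank 1: A-series; mu = 6 gives A_6.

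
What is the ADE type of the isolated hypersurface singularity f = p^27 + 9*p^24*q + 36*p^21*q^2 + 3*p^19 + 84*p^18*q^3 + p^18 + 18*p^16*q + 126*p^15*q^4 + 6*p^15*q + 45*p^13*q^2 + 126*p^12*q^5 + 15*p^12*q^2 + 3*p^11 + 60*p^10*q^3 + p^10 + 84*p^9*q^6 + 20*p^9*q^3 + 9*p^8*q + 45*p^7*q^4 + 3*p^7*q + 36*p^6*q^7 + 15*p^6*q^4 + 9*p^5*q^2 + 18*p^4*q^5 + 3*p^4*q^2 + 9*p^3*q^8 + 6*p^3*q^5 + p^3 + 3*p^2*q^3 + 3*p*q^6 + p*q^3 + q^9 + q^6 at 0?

E7

The Hessian of f at 0 has rank 0. Corank 2; j^3 = p^3 is a perfect cube, so E-series; the 4-jet and mu = 7 give E_7.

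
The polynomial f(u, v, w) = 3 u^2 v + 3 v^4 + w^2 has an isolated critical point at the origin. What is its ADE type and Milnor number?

Type D_5, Milnor number mu = 5.

The Hessian of f at 0 is [[0, 0, 0], [0, 0, 0], [0, 0, 2]] with rank 1, so corank 2. A Groebner basis of the Jacobian ideal J(f) in C{u,v,w} is {u^3, u^2/4 + v^3, u*v, w}; counting standard monomials gives mu = 5. Corank 2; j^3 = 3*u^2*v has shape L^2 M (L != M), so D-series; mu = 5 gives D_5.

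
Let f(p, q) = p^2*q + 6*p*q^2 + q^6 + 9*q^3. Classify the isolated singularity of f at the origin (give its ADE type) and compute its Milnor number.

Type D_{7}, Milnor number mu = 7.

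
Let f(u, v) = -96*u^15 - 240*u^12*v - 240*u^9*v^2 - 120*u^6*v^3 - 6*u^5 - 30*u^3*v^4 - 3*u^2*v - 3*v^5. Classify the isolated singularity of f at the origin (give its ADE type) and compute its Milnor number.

Type D6, Milnor number mu = 6.

The Hessian of f at 0 has rank 0. Corank 2; j^3 = -3*u^2*v has shape L^2 M (L != M), so D-series; mu = 6 gives D_6.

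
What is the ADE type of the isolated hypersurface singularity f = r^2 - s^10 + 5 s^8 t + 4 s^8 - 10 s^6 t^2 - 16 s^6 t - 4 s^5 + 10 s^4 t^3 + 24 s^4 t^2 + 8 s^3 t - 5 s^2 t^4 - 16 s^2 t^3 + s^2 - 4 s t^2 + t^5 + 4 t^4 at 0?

A4

The Hessian of f at 0 has rank 2. Corank 1: A-series; mu = 4 gives A_4.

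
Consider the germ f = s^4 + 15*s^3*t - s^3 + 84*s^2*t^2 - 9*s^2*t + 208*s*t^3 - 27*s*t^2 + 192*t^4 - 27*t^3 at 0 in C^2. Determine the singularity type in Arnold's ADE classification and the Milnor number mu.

Type E7, Milnor number mu = 7.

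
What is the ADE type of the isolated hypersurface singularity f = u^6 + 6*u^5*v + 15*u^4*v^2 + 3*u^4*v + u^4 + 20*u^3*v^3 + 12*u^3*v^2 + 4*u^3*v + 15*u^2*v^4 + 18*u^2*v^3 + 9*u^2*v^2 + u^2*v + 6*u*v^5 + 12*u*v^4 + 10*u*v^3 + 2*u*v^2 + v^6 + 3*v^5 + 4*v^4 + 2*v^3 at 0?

D_{4}

The Hessian of f at 0 has rank 0. Corank 2; j^3 = v*(u^2 + 2*u*v + 2*v^2) splits into three distinct lines over C (the quadratic factor has nonzero discriminant), so D_4.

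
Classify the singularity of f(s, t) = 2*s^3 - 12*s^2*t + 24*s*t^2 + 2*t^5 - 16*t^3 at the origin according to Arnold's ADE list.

E_{8}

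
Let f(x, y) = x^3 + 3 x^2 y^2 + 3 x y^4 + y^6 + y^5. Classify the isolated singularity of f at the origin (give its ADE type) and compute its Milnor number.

The Hessian of f at 0 has rank 0. Corank 2; j^3 = x^3 is a perfect cube, so E-series; the 5-jet and mu = 8 give E_8.

Type E_8, Milnor number mu = 8.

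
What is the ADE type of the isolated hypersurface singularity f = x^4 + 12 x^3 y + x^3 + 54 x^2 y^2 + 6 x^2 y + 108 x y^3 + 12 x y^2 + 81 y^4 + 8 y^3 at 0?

E6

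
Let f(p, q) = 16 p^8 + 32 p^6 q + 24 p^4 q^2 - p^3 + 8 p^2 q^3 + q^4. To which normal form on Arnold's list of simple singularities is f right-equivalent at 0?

E_6

The Hessian of f at 0 has rank 0. Corank 2; j^3 = -p^3 is a perfect cube, so E-series; the 4-jet and mu = 6 give E_6.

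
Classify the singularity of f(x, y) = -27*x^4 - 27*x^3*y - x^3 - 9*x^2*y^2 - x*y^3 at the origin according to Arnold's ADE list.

E7

The Hessian of f at 0 has rank 0. Corank 2; j^3 = -x^3 is a perfect cube, so E-series; the 4-jet and mu = 7 give E_7.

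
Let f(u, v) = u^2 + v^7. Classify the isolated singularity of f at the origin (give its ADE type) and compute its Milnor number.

Type A_6, Milnor number mu = 6.

The Hessian of f at 0 has rank 1. Corank 1: A-series; mu = 6 gives A_6.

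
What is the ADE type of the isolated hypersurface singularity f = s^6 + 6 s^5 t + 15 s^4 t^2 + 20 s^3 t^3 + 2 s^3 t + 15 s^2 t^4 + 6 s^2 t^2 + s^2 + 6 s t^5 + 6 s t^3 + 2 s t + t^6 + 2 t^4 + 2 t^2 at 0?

The Hessian of f at 0 has rank 2. Corank 0: nondegenerate Morse point, so A_1.

A_{1}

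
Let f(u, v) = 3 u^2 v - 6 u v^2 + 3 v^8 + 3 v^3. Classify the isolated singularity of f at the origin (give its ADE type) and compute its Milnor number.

The Hessian of f at 0 has rank 0. Corank 2; j^3 = 3*v*(u - v)^2 has shape L^2 M (L != M), so D-series; mu = 9 gives D_9.

Type D_9, Milnor number mu = 9.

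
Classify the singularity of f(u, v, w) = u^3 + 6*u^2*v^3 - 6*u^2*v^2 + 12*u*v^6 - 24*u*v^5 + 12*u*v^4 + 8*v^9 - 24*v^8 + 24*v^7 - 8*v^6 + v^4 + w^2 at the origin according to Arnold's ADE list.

E_{6}

The Hessian of f at 0 has rank 1. Corank 2; j^3 = u^3 is a perfect cube, so E-series; the 4-jet and mu = 6 give E_6.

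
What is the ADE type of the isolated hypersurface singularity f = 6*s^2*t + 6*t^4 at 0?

The Hessian of f at 0 has rank 0. Corank 2; j^3 = 6*s^2*t has shape L^2 M (L != M), so D-series; mu = 5 gives D_5.

D_{5}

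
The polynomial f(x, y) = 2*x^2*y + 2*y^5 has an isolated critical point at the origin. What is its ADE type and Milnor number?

The Hessian of f at 0 is [[0, 0], [0, 0]] with rank 0, so corank 2. A Groebner basis of the Jacobian ideal J(f) in C{x,y} is {x^2/5 + y^4, x^3, x*y}; counting standard monomials gives mu = 6. Corank 2; j^3 = 2*x^2*y has shape L^2 M (L != M), so D-series; mu = 6 gives D_6.

Type D_{6}, Milnor number mu = 6.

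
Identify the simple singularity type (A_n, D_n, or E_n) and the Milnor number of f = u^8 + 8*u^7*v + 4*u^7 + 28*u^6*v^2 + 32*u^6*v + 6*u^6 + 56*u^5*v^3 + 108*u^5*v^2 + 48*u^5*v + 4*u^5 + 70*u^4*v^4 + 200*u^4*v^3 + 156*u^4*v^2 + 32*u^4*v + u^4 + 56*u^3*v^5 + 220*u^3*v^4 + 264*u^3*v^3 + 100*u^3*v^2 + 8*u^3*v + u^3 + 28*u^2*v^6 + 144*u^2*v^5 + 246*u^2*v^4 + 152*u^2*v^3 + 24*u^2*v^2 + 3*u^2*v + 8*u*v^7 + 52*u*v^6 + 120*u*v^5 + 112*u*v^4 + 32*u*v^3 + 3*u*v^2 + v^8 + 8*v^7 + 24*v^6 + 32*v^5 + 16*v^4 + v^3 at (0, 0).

The Hessian of f at 0 has rank 0. Corank 2; j^3 = (u + v)^3 is a perfect cube, so E-series; the 4-jet and mu = 6 give E_6.

Type E6, Milnor number mu = 6.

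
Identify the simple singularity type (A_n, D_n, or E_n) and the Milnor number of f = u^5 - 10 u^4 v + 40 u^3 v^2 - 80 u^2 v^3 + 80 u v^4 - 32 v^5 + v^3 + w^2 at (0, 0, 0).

Type E_8, Milnor number mu = 8.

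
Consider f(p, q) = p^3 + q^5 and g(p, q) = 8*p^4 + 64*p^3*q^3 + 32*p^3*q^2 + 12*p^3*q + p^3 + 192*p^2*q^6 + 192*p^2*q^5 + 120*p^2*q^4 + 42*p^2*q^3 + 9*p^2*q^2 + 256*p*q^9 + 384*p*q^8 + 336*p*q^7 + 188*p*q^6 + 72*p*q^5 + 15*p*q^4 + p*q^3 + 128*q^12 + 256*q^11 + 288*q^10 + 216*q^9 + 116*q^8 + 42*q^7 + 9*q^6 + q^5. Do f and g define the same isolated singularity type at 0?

The Hessian of f at 0 is [[0, 0], [0, 0]] with rank 0, so corank 2. A Groebner basis of the Jacobian ideal J(f) in C{p,q} is {q^4, p^2}; counting standard monomials gives mu = 8. Corank 2; j^3 = p^3 is a perfect cube, so E-series; the 5-jet and mu = 8 give E_8. The Hessian of g at 0 is [[0, 0], [0, 0]] with rank 0, so corank 2. A Groebner basis of the Jacobian ideal J(g) in C{p,q} is {p^2/3 + q^4 + q^3/9, p^3, p^2*q - p^2/9 - q^3/27, p^2/9 + p*q^2 + q^3/27}; counting standard monomials gives mu = 7. Corank 2; j^3 = p^3 is a perfect cube, so E-series; the 4-jet and mu = 7 give E_7. f is E_8 but g is E_7, hence not right-equivalent.

No.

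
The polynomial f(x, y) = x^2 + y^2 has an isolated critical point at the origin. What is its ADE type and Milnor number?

Type A_{1}, Milnor number mu = 1.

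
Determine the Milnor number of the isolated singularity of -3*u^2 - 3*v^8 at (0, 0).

7

The Hessian of f at 0 has rank 1. Corank 1: A-series; mu = 7 gives A_7.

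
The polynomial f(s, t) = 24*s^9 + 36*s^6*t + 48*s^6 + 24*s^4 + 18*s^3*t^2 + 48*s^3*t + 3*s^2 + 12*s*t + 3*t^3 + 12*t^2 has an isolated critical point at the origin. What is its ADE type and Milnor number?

Type A_2, Milnor number mu = 2.

The Hessian of f at 0 is [[6, 12], [12, 24]] with rank 1, so corank 1. A Groebner basis of the Jacobian ideal J(f) in C{s,t} is {t^2, s + 2*t}; counting standard monomials gives mu = 2. Corank 1: A-series; mu = 2 gives A_2.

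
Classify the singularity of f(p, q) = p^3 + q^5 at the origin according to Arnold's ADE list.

The Hessian of f at 0 has rank 0. Corank 2; j^3 = p^3 is a perfect cube, so E-series; the 5-jet and mu = 8 give E_8.

E_8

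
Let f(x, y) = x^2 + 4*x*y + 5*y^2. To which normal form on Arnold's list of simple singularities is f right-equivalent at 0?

A1

The Hessian of f at 0 is [[2, 4], [4, 10]] with rank 2, so corank 0. A Groebner basis of the Jacobian ideal J(f) in C{x,y} is {x, y}; counting standard monomials gives mu = 1. Corank 0: nondegenerate Morse point, so A_1.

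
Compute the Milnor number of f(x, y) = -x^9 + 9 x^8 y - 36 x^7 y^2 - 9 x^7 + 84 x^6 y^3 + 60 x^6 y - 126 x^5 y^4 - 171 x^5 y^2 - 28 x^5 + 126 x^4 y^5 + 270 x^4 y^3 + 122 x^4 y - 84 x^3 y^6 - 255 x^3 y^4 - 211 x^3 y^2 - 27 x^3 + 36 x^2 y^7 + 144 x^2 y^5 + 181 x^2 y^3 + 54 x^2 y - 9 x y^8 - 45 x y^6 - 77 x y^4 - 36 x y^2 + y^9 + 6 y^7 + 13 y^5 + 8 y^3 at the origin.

The Hessian of f at 0 has rank 0. Corank 2; j^3 = -(3*x - 2*y)^3 is a perfect cube, so E-series; the 5-jet and mu = 8 give E_8.

8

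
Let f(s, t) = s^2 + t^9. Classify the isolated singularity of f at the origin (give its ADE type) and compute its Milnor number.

The Hessian of f at 0 is [[2, 0], [0, 0]] with rank 1, so corank 1. A Groebner basis of the Jacobian ideal J(f) in C{s,t} is {t^8, s}; counting standard monomials gives mu = 8. Corank 1: A-series; mu = 8 gives A_8.

Type A8, Milnor number mu = 8.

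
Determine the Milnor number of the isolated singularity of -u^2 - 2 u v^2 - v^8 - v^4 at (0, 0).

The Hessian of f at 0 has rank 1. Corank 1: A-series; mu = 7 gives A_7.

7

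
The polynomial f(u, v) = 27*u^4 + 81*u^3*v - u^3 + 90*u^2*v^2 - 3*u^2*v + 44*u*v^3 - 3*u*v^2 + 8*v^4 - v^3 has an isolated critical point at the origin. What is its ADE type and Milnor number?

Type E7, Milnor number mu = 7.

The Hessian of f at 0 is [[0, 0], [0, 0]] with rank 0, so corank 2. A Groebner basis of the Jacobian ideal J(f) in C{u,v} is {u^2/3 + 2*u*v/3 + v^4 + v^3/9 + v^2/3, u^3 - 5*u^2/3 - 10*u*v/3 + 4*v^3/9 - 5*v^2/3, u^2*v + 11*u^2/9 + 22*u*v/9 - 16*v^3/27 + 11*v^2/9, -2*u^2/3 + u*v^2 - 4*u*v/3 + 7*v^3/9 - 2*v^2/3}; counting standard monomials gives mu = 7. Corank 2; j^3 = -(u + v)^3 is a perfect cube, so E-series; the 4-jet and mu = 7 give E_7.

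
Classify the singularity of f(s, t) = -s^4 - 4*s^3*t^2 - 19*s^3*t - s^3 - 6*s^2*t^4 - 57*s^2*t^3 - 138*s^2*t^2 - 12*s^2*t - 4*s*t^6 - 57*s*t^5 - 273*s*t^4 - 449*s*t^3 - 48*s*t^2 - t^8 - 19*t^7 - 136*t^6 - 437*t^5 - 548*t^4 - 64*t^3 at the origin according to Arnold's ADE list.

The Hessian of f at 0 has rank 0. Corank 2; j^3 = -(s + 4*t)^3 is a perfect cube, so E-series; the 4-jet and mu = 7 give E_7.

E_7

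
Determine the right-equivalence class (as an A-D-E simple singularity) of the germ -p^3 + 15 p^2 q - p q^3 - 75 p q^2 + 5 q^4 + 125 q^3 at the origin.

E_7

The Hessian of f at 0 has rank 0. Corank 2; j^3 = -(p - 5*q)^3 is a perfect cube, so E-series; the 4-jet and mu = 7 give E_7.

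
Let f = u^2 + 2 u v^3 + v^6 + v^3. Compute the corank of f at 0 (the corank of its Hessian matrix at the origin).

1

Hessian at 0 has rank 1.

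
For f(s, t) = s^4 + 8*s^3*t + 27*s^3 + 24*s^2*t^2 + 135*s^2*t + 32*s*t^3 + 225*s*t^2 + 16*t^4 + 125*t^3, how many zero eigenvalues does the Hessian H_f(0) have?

The Hessian at 0 is [[0, 0], [0, 0]] of rank 0; hence corank 2.

2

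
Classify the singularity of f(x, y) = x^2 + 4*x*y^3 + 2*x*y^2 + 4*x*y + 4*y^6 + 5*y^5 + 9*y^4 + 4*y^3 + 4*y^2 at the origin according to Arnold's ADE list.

The Hessian of f at 0 is [[2, 4], [4, 8]] with rank 1, so corank 1. A Groebner basis of the Jacobian ideal J(f) in C{x,y} is {x/2 + y^3 + y^2/2 + y, x^2 + 2*x - 2*y^2 + 4*y, x*y - x/2 + 3*y^2/2 - y}; counting standard monomials gives mu = 4. Corank 1: A-series; mu = 4 gives A_4.

A_{4}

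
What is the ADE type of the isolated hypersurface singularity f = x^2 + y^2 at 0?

A_1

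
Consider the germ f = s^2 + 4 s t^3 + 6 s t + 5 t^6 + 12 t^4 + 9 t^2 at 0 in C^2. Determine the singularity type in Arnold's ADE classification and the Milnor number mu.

The Hessian of f at 0 has rank 1. Corank 1: A-series; mu = 5 gives A_5.

Type A5, Milnor number mu = 5.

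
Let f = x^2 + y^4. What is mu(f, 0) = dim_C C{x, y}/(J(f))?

The Hessian of f at 0 has rank 1. Corank 1: A-series; mu = 3 gives A_3.

3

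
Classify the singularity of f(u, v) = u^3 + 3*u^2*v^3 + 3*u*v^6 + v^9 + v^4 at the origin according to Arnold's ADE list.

E_6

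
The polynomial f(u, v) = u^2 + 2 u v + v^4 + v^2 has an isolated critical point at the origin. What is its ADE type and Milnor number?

Type A_3, Milnor number mu = 3.

The Hessian of f at 0 is [[2, 2], [2, 2]] with rank 1, so corank 1. A Groebner basis of the Jacobian ideal J(f) in C{u,v} is {v^3, u + v}; counting standard monomials gives mu = 3. Corank 1: A-series; mu = 3 gives A_3.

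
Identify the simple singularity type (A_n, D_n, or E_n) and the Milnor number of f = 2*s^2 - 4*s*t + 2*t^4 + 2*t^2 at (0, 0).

Type A3, Milnor number mu = 3.

The Hessian of f at 0 has rank 1. Corank 1: A-series; mu = 3 gives A_3.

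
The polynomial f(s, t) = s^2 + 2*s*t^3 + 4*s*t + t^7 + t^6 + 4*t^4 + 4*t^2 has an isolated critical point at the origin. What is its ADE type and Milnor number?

The Hessian of f at 0 is [[2, 4], [4, 8]] with rank 1, so corank 1. A Groebner basis of the Jacobian ideal J(f) in C{s,t} is {s + t^3 + 2*t, s^2 + 4*s*t + 4*t^2}; counting standard monomials gives mu = 6. Corank 1: A-series; mu = 6 gives A_6.

Type A6, Milnor number mu = 6.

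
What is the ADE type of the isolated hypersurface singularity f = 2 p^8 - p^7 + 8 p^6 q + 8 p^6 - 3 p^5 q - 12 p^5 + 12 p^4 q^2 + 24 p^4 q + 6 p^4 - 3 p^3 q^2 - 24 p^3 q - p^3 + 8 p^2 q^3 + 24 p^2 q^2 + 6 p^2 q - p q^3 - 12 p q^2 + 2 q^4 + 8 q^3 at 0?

E_7

The Hessian of f at 0 is [[0, 0], [0, 0]] with rank 0, so corank 2. A Groebner basis of the Jacobian ideal J(f) in C{p,q} is {-3*p^2/164 + 3*p*q/41 + q^4 - q^3/164 - 3*q^2/41, p^3 - 141*p^2/82 + 282*p*q/41 - 703*q^3/82 - 282*q^2/41, p^2*q - 95*p^2/164 + 95*p*q/41 - 2063*q^3/492 - 95*q^2/41, -6*p^2/41 + p*q^2 + 24*p*q/41 - 84*q^3/41 - 24*q^2/41}; counting standard monomials gives mu = 7. Corank 2; j^3 = -(p - 2*q)^3 is a perfect cube, so E-series; the 4-jet and mu = 7 give E_7.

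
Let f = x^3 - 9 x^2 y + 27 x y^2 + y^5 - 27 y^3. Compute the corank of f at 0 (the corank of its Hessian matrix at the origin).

2

The Hessian at 0 is [[0, 0], [0, 0]] of rank 0; hence corank 2.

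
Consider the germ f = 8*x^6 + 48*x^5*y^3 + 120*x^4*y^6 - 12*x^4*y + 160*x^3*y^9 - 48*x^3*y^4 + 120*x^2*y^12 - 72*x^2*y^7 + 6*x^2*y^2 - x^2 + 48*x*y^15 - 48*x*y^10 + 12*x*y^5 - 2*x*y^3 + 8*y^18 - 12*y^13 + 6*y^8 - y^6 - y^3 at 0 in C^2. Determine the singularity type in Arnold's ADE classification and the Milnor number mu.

The Hessian of f at 0 has rank 1. Corank 1: A-series; mu = 2 gives A_2.

Type A2, Milnor number mu = 2.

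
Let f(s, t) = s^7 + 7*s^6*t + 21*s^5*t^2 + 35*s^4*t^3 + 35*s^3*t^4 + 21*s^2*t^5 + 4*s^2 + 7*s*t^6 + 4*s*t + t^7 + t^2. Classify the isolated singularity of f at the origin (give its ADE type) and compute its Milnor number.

The Hessian of f at 0 has rank 1. Corank 1: A-series; mu = 6 gives A_6.

Type A_{6}, Milnor number mu = 6.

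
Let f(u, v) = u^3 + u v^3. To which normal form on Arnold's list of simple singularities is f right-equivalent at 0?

E_{7}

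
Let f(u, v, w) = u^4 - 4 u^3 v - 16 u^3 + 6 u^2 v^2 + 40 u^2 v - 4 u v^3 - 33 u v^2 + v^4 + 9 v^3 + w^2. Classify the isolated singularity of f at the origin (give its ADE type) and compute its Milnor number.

Type D5, Milnor number mu = 5.

The Hessian of f at 0 is [[0, 0, 0], [0, 0, 0], [0, 0, 2]] with rank 1, so corank 2. A Groebner basis of the Jacobian ideal J(f) in C{u,v,w} is {u*v^2 + 48*u*v - 36*v^2, 64*u*v + v^3 - 48*v^2, u^2 - 7*u*v/4 + 3*v^2/4, w}; counting standard monomials gives mu = 5. Corank 2; j^3 = -(u - v)*(4*u - 3*v)^2 has shape L^2 M (L != M), so D-series; mu = 5 gives D_5.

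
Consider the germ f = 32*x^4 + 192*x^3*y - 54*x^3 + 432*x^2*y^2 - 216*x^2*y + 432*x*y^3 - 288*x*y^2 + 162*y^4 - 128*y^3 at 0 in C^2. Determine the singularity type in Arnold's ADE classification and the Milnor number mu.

Type E6, Milnor number mu = 6.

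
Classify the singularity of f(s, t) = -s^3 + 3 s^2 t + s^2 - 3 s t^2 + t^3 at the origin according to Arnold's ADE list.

A_{2}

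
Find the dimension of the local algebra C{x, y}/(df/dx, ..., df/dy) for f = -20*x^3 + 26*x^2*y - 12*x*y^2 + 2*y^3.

The Hessian of f at 0 has rank 0. Corank 2; j^3 = -2*(2*x - y)*(5*x^2 - 4*x*y + y^2) splits into three distinct lines over C (the quadratic factor has nonzero discriminant), so D_4.

4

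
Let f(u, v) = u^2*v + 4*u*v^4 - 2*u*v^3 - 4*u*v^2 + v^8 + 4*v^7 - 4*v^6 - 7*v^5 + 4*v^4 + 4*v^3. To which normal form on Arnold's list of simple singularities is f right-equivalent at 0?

The Hessian of f at 0 is [[0, 0], [0, 0]] with rank 0, so corank 2. A Groebner basis of the Jacobian ideal J(f) in C{u,v} is {u^2*v^2 - 9*u^2*v/2 - 11*u^2/4 + 93*u*v^2/4 + 57*u*v/4 - 127*v^3/4 - 35*v^2/2, -u^2*v - u^2/2 + u*v^3 + 5*u*v^2 + 13*u*v/4 - 29*v^3/4 - 9*v^2/2, u*v/2 + v^4 - v^3/2 - v^2, u^3 - 7*u^2*v - 5*u^2/4 + 18*u*v^2 + 43*u*v/8 - 131*v^3/8 - 23*v^2/4}; counting standard monomials gives mu = 9. Corank 2; j^3 = v*(u - 2*v)^2 has shape L^2 M (L != M), so D-series; mu = 9 gives D_9.

D9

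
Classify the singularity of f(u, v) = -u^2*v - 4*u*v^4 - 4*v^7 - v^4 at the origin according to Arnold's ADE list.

The Hessian of f at 0 has rank 0. Corank 2; j^3 = -u^2*v has shape L^2 M (L != M), so D-series; mu = 5 gives D_5.

D_{5}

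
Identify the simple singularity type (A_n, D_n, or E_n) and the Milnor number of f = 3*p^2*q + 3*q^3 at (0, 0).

Type D4, Milnor number mu = 4.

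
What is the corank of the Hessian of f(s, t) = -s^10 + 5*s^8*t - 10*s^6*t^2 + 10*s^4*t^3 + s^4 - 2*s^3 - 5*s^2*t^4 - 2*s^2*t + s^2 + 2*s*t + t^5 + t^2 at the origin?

1

Hessian at 0 has rank 1.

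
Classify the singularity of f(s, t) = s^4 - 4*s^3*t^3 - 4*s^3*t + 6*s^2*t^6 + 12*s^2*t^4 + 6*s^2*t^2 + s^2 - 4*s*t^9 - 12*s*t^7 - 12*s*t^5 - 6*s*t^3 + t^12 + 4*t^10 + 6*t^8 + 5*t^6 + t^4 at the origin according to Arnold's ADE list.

A_3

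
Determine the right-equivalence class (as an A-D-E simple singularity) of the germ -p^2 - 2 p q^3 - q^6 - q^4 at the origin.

The Hessian of f at 0 is [[-2, 0], [0, 0]] with rank 1, so corank 1. A Groebner basis of the Jacobian ideal J(f) in C{p,q} is {q^3, p}; counting standard monomials gives mu = 3. Corank 1: A-series; mu = 3 gives A_3.

A_{3}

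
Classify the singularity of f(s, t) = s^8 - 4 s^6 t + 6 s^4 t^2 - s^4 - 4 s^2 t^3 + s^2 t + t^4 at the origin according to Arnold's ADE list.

The Hessian of f at 0 has rank 0. Corank 2; j^3 = s^2*t has shape L^2 M (L != M), so D-series; mu = 5 gives D_5.

D_{5}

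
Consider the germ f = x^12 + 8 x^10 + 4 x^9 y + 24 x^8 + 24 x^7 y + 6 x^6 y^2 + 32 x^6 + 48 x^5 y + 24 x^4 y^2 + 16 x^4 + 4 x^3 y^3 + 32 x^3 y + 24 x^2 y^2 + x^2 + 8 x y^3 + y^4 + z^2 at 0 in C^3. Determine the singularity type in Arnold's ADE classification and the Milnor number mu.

Type A3, Milnor number mu = 3.

The Hessian of f at 0 has rank 2. Corank 1: A-series; mu = 3 gives A_3.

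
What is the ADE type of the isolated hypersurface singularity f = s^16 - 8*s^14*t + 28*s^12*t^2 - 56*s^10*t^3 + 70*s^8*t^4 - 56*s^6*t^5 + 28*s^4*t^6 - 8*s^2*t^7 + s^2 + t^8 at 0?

A_7

The Hessian of f at 0 is [[2, 0], [0, 0]] with rank 1, so corank 1. A Groebner basis of the Jacobian ideal J(f) in C{s,t} is {t^7, s}; counting standard monomials gives mu = 7. Corank 1: A-series; mu = 7 gives A_7.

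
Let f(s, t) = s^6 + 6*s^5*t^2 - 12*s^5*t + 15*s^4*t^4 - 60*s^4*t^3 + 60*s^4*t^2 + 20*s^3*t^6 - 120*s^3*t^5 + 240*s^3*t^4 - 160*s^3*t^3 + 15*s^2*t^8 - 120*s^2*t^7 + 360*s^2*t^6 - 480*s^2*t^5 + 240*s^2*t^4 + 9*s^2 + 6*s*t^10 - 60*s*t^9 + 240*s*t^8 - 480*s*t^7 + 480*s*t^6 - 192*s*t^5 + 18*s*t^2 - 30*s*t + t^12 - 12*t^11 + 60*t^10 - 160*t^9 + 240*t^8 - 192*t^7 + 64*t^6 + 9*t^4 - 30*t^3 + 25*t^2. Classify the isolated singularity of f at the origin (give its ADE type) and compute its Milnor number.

Type A5, Milnor number mu = 5.

The Hessian of f at 0 has rank 1. Corank 1: A-series; mu = 5 gives A_5.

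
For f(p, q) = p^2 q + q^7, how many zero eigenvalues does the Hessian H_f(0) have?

2

The Hessian at 0 is [[0, 0], [0, 0]] of rank 0; hence corank 2.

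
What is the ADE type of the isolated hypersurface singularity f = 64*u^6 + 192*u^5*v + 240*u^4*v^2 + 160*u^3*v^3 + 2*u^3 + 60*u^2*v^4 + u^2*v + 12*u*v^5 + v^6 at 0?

D7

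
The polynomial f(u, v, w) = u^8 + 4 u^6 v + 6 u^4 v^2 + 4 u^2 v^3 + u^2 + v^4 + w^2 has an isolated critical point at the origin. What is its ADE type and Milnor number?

Type A_3, Milnor number mu = 3.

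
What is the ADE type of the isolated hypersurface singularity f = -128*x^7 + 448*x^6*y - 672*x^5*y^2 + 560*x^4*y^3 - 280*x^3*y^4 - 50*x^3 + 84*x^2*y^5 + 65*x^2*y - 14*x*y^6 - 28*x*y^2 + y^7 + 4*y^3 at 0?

The Hessian of f at 0 is [[0, 0], [0, 0]] with rank 0, so corank 2. A Groebner basis of the Jacobian ideal J(f) in C{x,y} is {78125*x*y/14 + y^6 - 15625*y^2/7, x*y^2 - 2*y^3/5, x^2 - 9*x*y/10 + y^2/5}; counting standard monomials gives mu = 8. Corank 2; j^3 = -(2*x - y)*(5*x - 2*y)^2 has shape L^2 M (L != M), so D-series; mu = 8 gives D_8.

D_{8}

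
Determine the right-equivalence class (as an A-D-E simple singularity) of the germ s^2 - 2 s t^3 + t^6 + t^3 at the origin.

The Hessian of f at 0 has rank 1. Corank 1: A-series; mu = 2 gives A_2.

A_{2}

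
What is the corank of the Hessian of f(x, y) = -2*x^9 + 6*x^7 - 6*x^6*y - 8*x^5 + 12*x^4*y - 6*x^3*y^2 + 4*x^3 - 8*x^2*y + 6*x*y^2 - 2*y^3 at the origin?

The Hessian at 0 is [[0, 0], [0, 0]] of rank 0; hence corank 2.

2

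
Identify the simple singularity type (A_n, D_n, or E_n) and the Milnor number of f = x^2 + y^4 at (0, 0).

The Hessian of f at 0 is [[2, 0], [0, 0]] with rank 1, so corank 1. A Groebner basis of the Jacobian ideal J(f) in C{x,y} is {y^3, x}; counting standard monomials gives mu = 3. Corank 1: A-series; mu = 3 gives A_3.

Type A_{3}, Milnor number mu = 3.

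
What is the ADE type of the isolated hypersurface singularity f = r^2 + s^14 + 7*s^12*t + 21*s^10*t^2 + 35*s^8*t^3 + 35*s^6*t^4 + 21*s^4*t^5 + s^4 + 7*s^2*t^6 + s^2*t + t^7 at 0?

The Hessian of f at 0 has rank 1. Corank 2; j^3 = s^2*t has shape L^2 M (L != M), so D-series; mu = 8 gives D_8.

D_8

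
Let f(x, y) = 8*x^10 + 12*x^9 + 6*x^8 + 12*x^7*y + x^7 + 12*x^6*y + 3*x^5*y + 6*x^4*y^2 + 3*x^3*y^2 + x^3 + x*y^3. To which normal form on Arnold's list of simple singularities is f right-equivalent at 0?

E7

The Hessian of f at 0 has rank 0. Corank 2; j^3 = x^3 is a perfect cube, so E-series; the 4-jet and mu = 7 give E_7.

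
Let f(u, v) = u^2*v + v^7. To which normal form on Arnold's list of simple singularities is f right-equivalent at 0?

D_8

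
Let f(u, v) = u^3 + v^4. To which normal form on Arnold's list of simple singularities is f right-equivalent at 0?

E_6

The Hessian of f at 0 has rank 0. Corank 2; j^3 = u^3 is a perfect cube, so E-series; the 4-jet and mu = 6 give E_6.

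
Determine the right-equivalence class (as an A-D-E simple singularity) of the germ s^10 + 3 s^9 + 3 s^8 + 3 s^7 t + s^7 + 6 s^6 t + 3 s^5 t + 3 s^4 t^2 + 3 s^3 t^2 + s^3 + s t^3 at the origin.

The Hessian of f at 0 has rank 0. Corank 2; j^3 = s^3 is a perfect cube, so E-series; the 4-jet and mu = 7 give E_7.

E7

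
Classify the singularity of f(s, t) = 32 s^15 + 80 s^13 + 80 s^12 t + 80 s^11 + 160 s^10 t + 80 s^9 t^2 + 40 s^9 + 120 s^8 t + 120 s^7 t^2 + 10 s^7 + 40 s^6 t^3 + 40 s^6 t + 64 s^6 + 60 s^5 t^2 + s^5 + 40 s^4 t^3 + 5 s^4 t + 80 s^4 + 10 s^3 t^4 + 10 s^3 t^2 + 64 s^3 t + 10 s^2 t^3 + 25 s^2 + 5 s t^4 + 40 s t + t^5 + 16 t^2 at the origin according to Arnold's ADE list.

The Hessian of f at 0 is [[50, 40], [40, 32]] with rank 1, so corank 1. A Groebner basis of the Jacobian ideal J(f) in C{s,t} is {-625*s/512 + t^3 - 125*t/128, s^2 - 16*t^2/25, s*t + 4*t^2/5}; counting standard monomials gives mu = 4. Corank 1: A-series; mu = 4 gives A_4.

A_4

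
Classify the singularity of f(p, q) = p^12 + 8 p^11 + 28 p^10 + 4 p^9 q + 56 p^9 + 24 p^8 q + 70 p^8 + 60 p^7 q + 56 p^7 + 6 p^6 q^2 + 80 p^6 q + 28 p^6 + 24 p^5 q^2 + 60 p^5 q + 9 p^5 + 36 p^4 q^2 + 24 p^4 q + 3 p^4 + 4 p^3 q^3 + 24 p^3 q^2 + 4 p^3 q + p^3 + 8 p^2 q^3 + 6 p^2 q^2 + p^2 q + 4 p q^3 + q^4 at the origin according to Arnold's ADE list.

The Hessian of f at 0 is [[0, 0], [0, 0]] with rank 0, so corank 2. A Groebner basis of the Jacobian ideal J(f) in C{p,q} is {p*q^2, -p*q/4 + q^3, p^2 + p*q}; counting standard monomials gives mu = 5. Corank 2; j^3 = p^2*(p + q) has shape L^2 M (L != M), so D-series; mu = 5 gives D_5.

D_{5}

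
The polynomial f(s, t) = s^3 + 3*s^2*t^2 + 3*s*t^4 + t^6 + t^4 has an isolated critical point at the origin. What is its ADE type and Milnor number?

Type E6, Milnor number mu = 6.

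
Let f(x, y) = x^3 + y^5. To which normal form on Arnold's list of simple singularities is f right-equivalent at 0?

The Hessian of f at 0 has rank 0. Corank 2; j^3 = x^3 is a perfect cube, so E-series; the 5-jet and mu = 8 give E_8.

E_8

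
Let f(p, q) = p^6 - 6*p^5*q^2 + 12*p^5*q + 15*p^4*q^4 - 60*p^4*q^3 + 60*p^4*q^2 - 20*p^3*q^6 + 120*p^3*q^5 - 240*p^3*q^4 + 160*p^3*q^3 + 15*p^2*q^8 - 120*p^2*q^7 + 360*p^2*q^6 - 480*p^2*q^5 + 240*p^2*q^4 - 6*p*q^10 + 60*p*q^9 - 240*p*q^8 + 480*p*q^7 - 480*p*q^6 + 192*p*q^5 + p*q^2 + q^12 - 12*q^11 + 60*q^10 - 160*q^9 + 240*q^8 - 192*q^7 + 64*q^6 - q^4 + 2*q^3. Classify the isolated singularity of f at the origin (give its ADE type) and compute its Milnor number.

The Hessian of f at 0 is [[0, 0], [0, 0]] with rank 0, so corank 2. A Groebner basis of the Jacobian ideal J(f) in C{p,q} is {p^5 + q^2/6, q^3, p*q + 2*q^2}; counting standard monomials gives mu = 7. Corank 2; j^3 = q^2*(p + 2*q) has shape L^2 M (L != M), so D-series; mu = 7 gives D_7.

Type D_{7}, Milnor number mu = 7.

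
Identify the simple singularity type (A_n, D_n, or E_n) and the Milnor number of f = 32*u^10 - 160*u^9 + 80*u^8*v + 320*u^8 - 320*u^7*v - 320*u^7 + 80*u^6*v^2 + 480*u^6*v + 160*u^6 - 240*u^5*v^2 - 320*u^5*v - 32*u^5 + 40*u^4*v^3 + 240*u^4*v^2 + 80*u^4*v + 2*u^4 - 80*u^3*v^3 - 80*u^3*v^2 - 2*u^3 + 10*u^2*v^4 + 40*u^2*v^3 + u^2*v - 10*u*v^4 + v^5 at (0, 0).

Type D_{6}, Milnor number mu = 6.

The Hessian of f at 0 has rank 0. Corank 2; j^3 = -u^2*(2*u - v) has shape L^2 M (L != M), so D-series; mu = 6 gives D_6.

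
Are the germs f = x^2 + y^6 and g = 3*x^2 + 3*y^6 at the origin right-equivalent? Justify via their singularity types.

The Hessian of f at 0 is [[2, 0], [0, 0]] with rank 1, so corank 1. A Groebner basis of the Jacobian ideal J(f) in C{x,y} is {y^5, x}; counting standard monomials gives mu = 5. Corank 1: A-series; mu = 5 gives A_5. The Hessian of g at 0 is [[6, 0], [0, 0]] with rank 1, so corank 1. A Groebner basis of the Jacobian ideal J(g) in C{x,y} is {y^5, x}; counting standard monomials gives mu = 5. Corank 1: A-series; mu = 5 gives A_5. Both have type A_5, hence right-equivalent.

Yes.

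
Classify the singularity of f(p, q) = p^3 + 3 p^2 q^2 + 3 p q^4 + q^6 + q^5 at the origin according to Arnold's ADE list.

The Hessian of f at 0 has rank 0. Corank 2; j^3 = p^3 is a perfect cube, so E-series; the 5-jet and mu = 8 give E_8.

E8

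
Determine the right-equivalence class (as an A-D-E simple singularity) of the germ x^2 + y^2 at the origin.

The Hessian of f at 0 has rank 2. Corank 0: nondegenerate Morse point, so A_1.

A_1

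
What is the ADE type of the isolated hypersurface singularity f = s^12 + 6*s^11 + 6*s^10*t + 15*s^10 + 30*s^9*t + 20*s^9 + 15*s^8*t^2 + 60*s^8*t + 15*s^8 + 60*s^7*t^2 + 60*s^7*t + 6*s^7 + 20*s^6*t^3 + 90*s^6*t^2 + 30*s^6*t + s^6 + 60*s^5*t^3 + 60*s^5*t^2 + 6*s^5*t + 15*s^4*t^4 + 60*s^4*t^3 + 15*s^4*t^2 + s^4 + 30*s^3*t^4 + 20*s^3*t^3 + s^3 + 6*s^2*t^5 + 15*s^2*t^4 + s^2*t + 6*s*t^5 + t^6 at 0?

The Hessian of f at 0 has rank 0. Corank 2; j^3 = s^2*(s + t) has shape L^2 M (L != M), so D-series; mu = 7 gives D_7.

D_7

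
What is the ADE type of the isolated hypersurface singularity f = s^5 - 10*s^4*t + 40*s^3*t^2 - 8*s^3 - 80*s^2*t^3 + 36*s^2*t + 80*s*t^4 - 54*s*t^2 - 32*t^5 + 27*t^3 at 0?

E8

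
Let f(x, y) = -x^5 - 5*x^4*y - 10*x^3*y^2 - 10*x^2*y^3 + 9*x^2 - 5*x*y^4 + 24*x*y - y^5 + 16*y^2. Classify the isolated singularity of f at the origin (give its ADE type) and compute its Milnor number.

Type A4, Milnor number mu = 4.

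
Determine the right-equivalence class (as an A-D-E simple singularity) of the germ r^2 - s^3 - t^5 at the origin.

E_8

The Hessian of f at 0 is [[0, 0, 0], [0, 0, 0], [0, 0, 2]] with rank 1, so corank 2. A Groebner basis of the Jacobian ideal J(f) in C{s,t,r} is {t^4, s^2, r}; counting standard monomials gives mu = 8. Corank 2; j^3 = -s^3 is a perfect cube, so E-series; the 5-jet and mu = 8 give E_8.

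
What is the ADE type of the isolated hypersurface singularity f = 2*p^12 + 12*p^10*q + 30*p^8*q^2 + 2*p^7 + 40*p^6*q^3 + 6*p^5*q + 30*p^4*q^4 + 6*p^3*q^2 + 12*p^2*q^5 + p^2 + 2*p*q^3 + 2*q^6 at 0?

The Hessian of f at 0 is [[2, 0], [0, 0]] with rank 1, so corank 1. A Groebner basis of the Jacobian ideal J(f) in C{p,q} is {p*q^2, p + q^3, p^2}; counting standard monomials gives mu = 5. Corank 1: A-series; mu = 5 gives A_5.

A_{5}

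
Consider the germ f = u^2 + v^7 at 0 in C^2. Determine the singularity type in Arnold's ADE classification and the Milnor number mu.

Type A6, Milnor number mu = 6.

The Hessian of f at 0 has rank 1. Corank 1: A-series; mu = 6 gives A_6.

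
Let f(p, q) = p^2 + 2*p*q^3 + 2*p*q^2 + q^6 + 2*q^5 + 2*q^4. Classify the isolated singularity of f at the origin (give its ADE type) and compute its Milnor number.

Type A_3, Milnor number mu = 3.

The Hessian of f at 0 is [[2, 0], [0, 0]] with rank 1, so corank 1. A Groebner basis of the Jacobian ideal J(f) in C{p,q} is {p^2, p*q, p + q^2}; counting standard monomials gives mu = 3. Corank 1: A-series; mu = 3 gives A_3.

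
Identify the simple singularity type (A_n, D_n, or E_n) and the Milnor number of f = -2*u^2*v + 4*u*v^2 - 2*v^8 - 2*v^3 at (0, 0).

The Hessian of f at 0 is [[0, 0], [0, 0]] with rank 0, so corank 2. A Groebner basis of the Jacobian ideal J(f) in C{u,v} is {u^2/8 + v^7 - v^2/8, u^3 - v^3, u*v - v^2}; counting standard monomials gives mu = 9. Corank 2; j^3 = -2*v*(u - v)^2 has shape L^2 M (L != M), so D-series; mu = 9 gives D_9.

Type D_{9}, Milnor number mu = 9.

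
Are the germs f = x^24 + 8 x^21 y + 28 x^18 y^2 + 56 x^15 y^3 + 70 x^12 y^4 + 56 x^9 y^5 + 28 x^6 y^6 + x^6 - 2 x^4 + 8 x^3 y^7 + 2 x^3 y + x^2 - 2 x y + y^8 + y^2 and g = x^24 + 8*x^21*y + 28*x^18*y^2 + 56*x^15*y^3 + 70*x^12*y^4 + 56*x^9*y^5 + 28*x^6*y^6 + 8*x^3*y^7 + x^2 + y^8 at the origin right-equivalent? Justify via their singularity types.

The Hessian of f at 0 has rank 1. Corank 1: A-series; mu = 7 gives A_7. The Hessian of g at 0 has rank 1. Corank 1: A-series; mu = 7 gives A_7. Both have type A_7, hence right-equivalent.

Yes.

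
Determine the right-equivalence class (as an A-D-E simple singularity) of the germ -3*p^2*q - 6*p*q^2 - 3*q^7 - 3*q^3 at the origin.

D_{8}

The Hessian of f at 0 has rank 0. Corank 2; j^3 = -3*q*(p + q)^2 has shape L^2 M (L != M), so D-series; mu = 8 gives D_8.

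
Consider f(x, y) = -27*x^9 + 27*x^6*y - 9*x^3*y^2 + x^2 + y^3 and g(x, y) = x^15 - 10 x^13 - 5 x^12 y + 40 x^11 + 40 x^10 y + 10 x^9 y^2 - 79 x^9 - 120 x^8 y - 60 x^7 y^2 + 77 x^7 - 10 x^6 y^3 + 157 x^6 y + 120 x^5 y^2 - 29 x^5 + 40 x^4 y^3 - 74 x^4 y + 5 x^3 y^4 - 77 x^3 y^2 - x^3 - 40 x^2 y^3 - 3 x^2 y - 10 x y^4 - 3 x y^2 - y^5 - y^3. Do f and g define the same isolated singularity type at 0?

No.

The Hessian of f at 0 is [[2, 0], [0, 0]] with rank 1, so corank 1. A Groebner basis of the Jacobian ideal J(f) in C{x,y} is {y^2, x}; counting standard monomials gives mu = 2. Corank 1: A-series; mu = 2 gives A_2. The Hessian of g at 0 is [[0, 0], [0, 0]] with rank 0, so corank 2. A Groebner basis of the Jacobian ideal J(g) in C{x,y} is {-7*x^2/2 + x*y^3 - 7*x*y - 7*y^2/2, 4*x^2 + 8*x*y + y^4 + 4*y^2, x^3 - 3*x*y^2 - 2*y^3, x^2*y + 2*x*y^2 + y^3}; counting standard monomials gives mu = 8. Corank 2; j^3 = -(x + y)^3 is a perfect cube, so E-series; the 5-jet and mu = 8 give E_8. f is A_2 but g is E_8, hence not right-equivalent.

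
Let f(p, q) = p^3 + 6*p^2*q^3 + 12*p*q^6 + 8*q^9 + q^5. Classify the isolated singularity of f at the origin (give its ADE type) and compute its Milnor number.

Type E_{8}, Milnor number mu = 8.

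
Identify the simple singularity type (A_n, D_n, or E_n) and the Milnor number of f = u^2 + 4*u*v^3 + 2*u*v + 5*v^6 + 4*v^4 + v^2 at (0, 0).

The Hessian of f at 0 is [[2, 2], [2, 2]] with rank 1, so corank 1. A Groebner basis of the Jacobian ideal J(f) in C{u,v} is {u*v^2 - u/2 - v/2, u/2 + v^3 + v/2, u^2 + 2*u*v + v^2}; counting standard monomials gives mu = 5. Corank 1: A-series; mu = 5 gives A_5.

Type A_{5}, Milnor number mu = 5.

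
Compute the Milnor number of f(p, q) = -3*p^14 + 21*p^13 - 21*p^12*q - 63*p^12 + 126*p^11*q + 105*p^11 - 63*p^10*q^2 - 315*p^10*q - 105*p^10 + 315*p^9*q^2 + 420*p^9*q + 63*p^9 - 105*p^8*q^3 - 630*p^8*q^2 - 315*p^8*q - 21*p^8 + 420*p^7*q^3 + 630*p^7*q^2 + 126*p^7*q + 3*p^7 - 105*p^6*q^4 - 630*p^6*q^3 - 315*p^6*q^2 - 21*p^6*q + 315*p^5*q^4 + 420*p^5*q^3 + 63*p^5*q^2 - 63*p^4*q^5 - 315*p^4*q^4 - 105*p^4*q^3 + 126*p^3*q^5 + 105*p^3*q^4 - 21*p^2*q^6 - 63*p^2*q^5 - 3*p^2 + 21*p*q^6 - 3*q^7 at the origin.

6

The Hessian of f at 0 has rank 1. Corank 1: A-series; mu = 6 gives A_6.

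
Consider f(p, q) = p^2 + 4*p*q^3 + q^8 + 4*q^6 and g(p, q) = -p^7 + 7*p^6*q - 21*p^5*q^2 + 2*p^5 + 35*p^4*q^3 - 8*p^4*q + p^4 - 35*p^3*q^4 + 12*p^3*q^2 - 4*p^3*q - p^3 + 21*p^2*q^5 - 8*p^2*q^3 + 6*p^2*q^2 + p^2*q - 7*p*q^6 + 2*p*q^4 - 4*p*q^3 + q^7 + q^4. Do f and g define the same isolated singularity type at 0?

The Hessian of f at 0 is [[2, 0], [0, 0]] with rank 1, so corank 1. A Groebner basis of the Jacobian ideal J(f) in C{p,q} is {p^3, p^2*q, p/2 + q^3}; counting standard monomials gives mu = 7. Corank 1: A-series; mu = 7 gives A_7. The Hessian of g at 0 is [[0, 0], [0, 0]] with rank 0, so corank 2. A Groebner basis of the Jacobian ideal J(g) in C{p,q} is {p*q^2, p*q/4 + q^3, p^2 - p*q}; counting standard monomials gives mu = 5. Corank 2; j^3 = -p^2*(p - q) has shape L^2 M (L != M), so D-series; mu = 5 gives D_5. f is A_7 but g is D_5, hence not right-equivalent.

No.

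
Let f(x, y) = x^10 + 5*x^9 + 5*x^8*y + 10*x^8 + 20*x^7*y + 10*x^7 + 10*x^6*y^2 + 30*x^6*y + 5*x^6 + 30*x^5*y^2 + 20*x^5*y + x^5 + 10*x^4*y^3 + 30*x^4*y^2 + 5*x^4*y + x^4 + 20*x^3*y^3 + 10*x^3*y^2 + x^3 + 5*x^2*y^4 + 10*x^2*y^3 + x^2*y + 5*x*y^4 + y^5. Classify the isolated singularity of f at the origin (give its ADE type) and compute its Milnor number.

The Hessian of f at 0 has rank 0. Corank 2; j^3 = x^2*(x + y) has shape L^2 M (L != M), so D-series; mu = 6 gives D_6.

Type D_{6}, Milnor number mu = 6.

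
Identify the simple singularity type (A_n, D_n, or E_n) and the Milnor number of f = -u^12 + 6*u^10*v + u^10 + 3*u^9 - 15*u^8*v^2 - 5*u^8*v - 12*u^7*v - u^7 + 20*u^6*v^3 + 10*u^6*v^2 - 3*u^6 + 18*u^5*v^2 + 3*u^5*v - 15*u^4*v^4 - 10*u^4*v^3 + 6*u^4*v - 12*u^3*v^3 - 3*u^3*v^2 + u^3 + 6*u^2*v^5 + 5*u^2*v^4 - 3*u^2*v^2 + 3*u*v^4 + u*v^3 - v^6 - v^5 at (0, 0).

Type E7, Milnor number mu = 7.

The Hessian of f at 0 is [[0, 0], [0, 0]] with rank 0, so corank 2. A Groebner basis of the Jacobian ideal J(f) in C{u,v} is {-u^2 + v^4 - v^3/3, u^3, u^2*v + u^2/3 + v^3/9, -u^2 + u*v^2 - v^3/3}; counting standard monomials gives mu = 7. Corank 2; j^3 = u^3 is a perfect cube, so E-series; the 4-jet and mu = 7 give E_7.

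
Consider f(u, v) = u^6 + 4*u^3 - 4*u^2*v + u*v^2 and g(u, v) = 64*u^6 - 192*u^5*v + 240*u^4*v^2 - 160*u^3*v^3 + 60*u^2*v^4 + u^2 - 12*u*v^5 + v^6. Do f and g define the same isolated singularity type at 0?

The Hessian of f at 0 has rank 0. Corank 2; j^3 = u*(2*u - v)^2 has shape L^2 M (L != M), so D-series; mu = 7 gives D_7. The Hessian of g at 0 has rank 1. Corank 1: A-series; mu = 5 gives A_5. f is D_7 but g is A_5, hence not right-equivalent.

No.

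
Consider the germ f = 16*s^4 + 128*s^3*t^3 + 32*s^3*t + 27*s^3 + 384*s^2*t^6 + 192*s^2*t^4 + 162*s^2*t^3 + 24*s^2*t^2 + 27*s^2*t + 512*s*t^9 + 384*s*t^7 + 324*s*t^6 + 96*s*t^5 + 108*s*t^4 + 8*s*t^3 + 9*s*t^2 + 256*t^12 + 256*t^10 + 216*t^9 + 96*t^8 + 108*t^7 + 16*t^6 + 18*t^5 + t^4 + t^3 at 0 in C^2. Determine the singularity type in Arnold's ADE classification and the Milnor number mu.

The Hessian of f at 0 has rank 0. Corank 2; j^3 = (3*s + t)^3 is a perfect cube, so E-series; the 4-jet and mu = 6 give E_6.

Type E_6, Milnor number mu = 6.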